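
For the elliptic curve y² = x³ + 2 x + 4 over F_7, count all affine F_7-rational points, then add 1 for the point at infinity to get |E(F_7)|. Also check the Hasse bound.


Affine points = {(0, 2), (0, 5), (1, 0), (2, 3), (2, 4), (3, 3), (3, 4), (6, 1), (6, 6)}; affine count = 9; |E(F_7)| = 10.

Discriminant check: Δ ∝ 4a³ + 27b² = 4·2³ + 27·4² = 4·8 + 27·16 ≡ 2 (mod 7). Nonzero ⇒ E is nonsingular.
For each x ∈ F_7, compute rhs = x³ + 2·x + 4 mod 7, then count y ∈ F_7 with y² ≡ rhs.
  x = 0: rhs = 4, matching y values: 2, 5 (2 points).
  x = 1: rhs = 0, matching y values: 0 (1 points).
  x = 2: rhs = 2, matching y values: 3, 4 (2 points).
  x = 3: rhs = 2, matching y values: 3, 4 (2 points).
  x = 4: rhs = 6, matching y values: none (0 points).
  x = 5: rhs = 6, matching y values: none (0 points).
  x = 6: rhs = 1, matching y values: 1, 6 (2 points).
Total affine count: 9.
Full point count |E(F_7)| = 9 + 1 = 10.
Hasse bound: |10 − (7+1)| = |2| = 2 ≤ 2√7 ≈ 5.2915 ✓.


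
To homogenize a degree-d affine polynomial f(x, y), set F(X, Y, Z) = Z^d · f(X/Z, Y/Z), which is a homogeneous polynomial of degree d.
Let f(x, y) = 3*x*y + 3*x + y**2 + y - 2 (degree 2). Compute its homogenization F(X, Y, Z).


F(X, Y, Z) = 3*X*Y + 3*X*Z + Y**2 + Y*Z - 2*Z**2

deg(f) = 2.
Substitute x = X/Z, y = Y/Z into f, then multiply by Z^2.
  monomial 3·x^1·y^1 ↦ 3·X^1·Y^1·Z^0.
  monomial 3·x^1·y^0 ↦ 3·X^1·Y^0·Z^1.
  monomial 1·x^0·y^2 ↦ 1·X^0·Y^2·Z^0.
  monomial 1·x^0·y^1 ↦ 1·X^0·Y^1·Z^1.
  monomial -2·x^0·y^0 ↦ -2·X^0·Y^0·Z^2.
Collecting: F(X, Y, Z) = 3*X*Y + 3*X*Z + Y**2 + Y*Z - 2*Z**2.


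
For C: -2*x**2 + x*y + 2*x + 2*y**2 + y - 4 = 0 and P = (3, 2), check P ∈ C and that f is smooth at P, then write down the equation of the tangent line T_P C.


Tangent line at P: -8*x + 12*y = 0.

Step 1: f(3, 2) = 0, so P lies on C.
Step 2: partial derivatives
  f_x(x, y) = -4*x + y + 2, f_y(x, y) = x + 4*y + 1.
  f_x(P) = -8, f_y(P) = 12 (gradient nonzero, so P is smooth).
Step 3: tangent line at P: -8·(x − 3) + 12·(y − 2) = 0.
Expanding: -8*x + 12*y = 0.


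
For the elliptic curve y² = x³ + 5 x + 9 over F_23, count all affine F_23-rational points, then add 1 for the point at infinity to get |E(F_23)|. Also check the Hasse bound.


Affine points = {(0, 3), (0, 20), (2, 2), (2, 21), (4, 1), (4, 22), (6, 5), (6, 18), (8, 3), (8, 20), (9, 1), (9, 22), (10, 1), (10, 22), (12, 7), (12, 16), (15, 3), (15, 20), (17, 4), (17, 19), (20, 6), (20, 17), (22, 7), (22, 16)}; affine count = 24; |E(F_23)| = 25.

Discriminant check: Δ ∝ 4a³ + 27b² = 4·5³ + 27·9² = 4·125 + 27·81 ≡ 19 (mod 23). Nonzero ⇒ E is nonsingular.
For each x ∈ F_23, compute rhs = x³ + 5·x + 9 mod 23, then count y ∈ F_23 with y² ≡ rhs.
  x = 0: rhs = 9, matching y values: 3, 20 (2 points).
  x = 1: rhs = 15, matching y values: none (0 points).
  x = 2: rhs = 4, matching y values: 2, 21 (2 points).
  x = 3: rhs = 5, matching y values: none (0 points).
  x = 4: rhs = 1, matching y values: 1, 22 (2 points).
  x = 5: rhs = 21, matching y values: none (0 points).
  x = 6: rhs = 2, matching y values: 5, 18 (2 points).
  x = 7: rhs = 19, matching y values: none (0 points).
  x = 8: rhs = 9, matching y values: 3, 20 (2 points).
  x = 9: rhs = 1, matching y values: 1, 22 (2 points).
  x = 10: rhs = 1, matching y values: 1, 22 (2 points).
  x = 11: rhs = 15, matching y values: none (0 points).
  x = 12: rhs = 3, matching y values: 7, 16 (2 points).
  x = 13: rhs = 17, matching y values: none (0 points).
  x = 14: rhs = 17, matching y values: none (0 points).
  x = 15: rhs = 9, matching y values: 3, 20 (2 points).
  x = 16: rhs = 22, matching y values: none (0 points).
  x = 17: rhs = 16, matching y values: 4, 19 (2 points).
  x = 18: rhs = 20, matching y values: none (0 points).
  x = 19: rhs = 17, matching y values: none (0 points).
  x = 20: rhs = 13, matching y values: 6, 17 (2 points).
  x = 21: rhs = 14, matching y values: none (0 points).
  x = 22: rhs = 3, matching y values: 7, 16 (2 points).
Total affine count: 24.
Full point count |E(F_23)| = 24 + 1 = 25.
Hasse bound: |25 − (23+1)| = |1| = 1 ≤ 2√23 ≈ 9.5917 ✓.


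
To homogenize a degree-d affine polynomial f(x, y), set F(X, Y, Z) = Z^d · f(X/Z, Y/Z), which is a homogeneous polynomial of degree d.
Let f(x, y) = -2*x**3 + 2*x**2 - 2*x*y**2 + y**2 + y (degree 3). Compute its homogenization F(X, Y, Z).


F(X, Y, Z) = -2*X**3 + 2*X**2*Z - 2*X*Y**2 + Y**2*Z + Y*Z**2

deg(f) = 3.
Substitute x = X/Z, y = Y/Z into f, then multiply by Z^3.
  monomial -2·x^3·y^0 ↦ -2·X^3·Y^0·Z^0.
  monomial 2·x^2·y^0 ↦ 2·X^2·Y^0·Z^1.
  monomial -2·x^1·y^2 ↦ -2·X^1·Y^2·Z^0.
  monomial 1·x^0·y^2 ↦ 1·X^0·Y^2·Z^1.
  monomial 1·x^0·y^1 ↦ 1·X^0·Y^1·Z^2.
Collecting: F(X, Y, Z) = -2*X**3 + 2*X**2*Z - 2*X*Y**2 + Y**2*Z + Y*Z**2.


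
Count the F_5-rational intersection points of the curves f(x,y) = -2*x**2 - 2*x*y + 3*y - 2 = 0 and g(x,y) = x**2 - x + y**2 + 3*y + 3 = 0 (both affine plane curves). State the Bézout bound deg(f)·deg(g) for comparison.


Common zeros: {(2, 0)}; count = 1; Bézout bound = 4.

deg(f) = 2, deg(g) = 2, so Bézout bound = 4.
Scan x ∈ F_5. For each x, list the y ∈ F_5 with f(x, y) ≡ 0 and those with g(x, y) ≡ 0 (mod 5); the common zeros in that column are the intersection.
  x = 0: f ≡ 0 at y ∈ {4}; g ≡ 0 at y ∈ ∅; common: ∅.
  x = 1: f ≡ 0 at y ∈ {4}; g ≡ 0 at y ∈ ∅; common: ∅.
  x = 2: f ≡ 0 at y ∈ {0}; g ≡ 0 at y ∈ {0, 2}; common: {0}.
  x = 3: f ≡ 0 at y ∈ {0}; g ≡ 0 at y ∈ ∅; common: ∅.
  x = 4: f ≡ 0 at y ∈ ∅; g ≡ 0 at y ∈ {0, 2}; common: ∅.
Collecting: common zeros = {(2, 0)}, so the count is 1.
Comparison with the Bézout bound: 1 ≤ 4 = deg(f)·deg(g), as expected for curves with no common component (the affine F_5-count falls short of the bound because intersections may lie at infinity, over extension fields, or carry multiplicity).


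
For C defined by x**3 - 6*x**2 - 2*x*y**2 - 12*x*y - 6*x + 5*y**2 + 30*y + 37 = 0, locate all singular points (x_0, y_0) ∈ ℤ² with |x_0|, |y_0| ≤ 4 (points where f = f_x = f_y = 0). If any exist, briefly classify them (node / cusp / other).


Singular points: {(2, -3)}; classification: cusp.

Compute partial derivatives:
  f_x = 3*x**2 - 12*x - 2*y**2 - 12*y - 6.
  f_y = -4*x*y - 12*x + 10*y + 30.
Scan x_0 ∈ {−4, ..., 4}. For each x_0, f_y(x_0, y) is a polynomial in y; find its integer roots y ∈ {−4, ..., 4}, then test f_x and f at those candidates.
  x = -4: f_y(-4, y) = 26*y + 78; vanishes at y ∈ {-3}. (-4, -3): f_x = 108 ≠ 0.
  x = -3: f_y(-3, y) = 22*y + 66; vanishes at y ∈ {-3}. (-3, -3): f_x = 75 ≠ 0.
  x = -2: f_y(-2, y) = 18*y + 54; vanishes at y ∈ {-3}. (-2, -3): f_x = 48 ≠ 0.
  x = -1: f_y(-1, y) = 14*y + 42; vanishes at y ∈ {-3}. (-1, -3): f_x = 27 ≠ 0.
  x = 0: f_y(0, y) = 10*y + 30; vanishes at y ∈ {-3}. (0, -3): f_x = 12 ≠ 0.
  x = 1: f_y(1, y) = 6*y + 18; vanishes at y ∈ {-3}. (1, -3): f_x = 3 ≠ 0.
  x = 2: f_y(2, y) = 2*y + 6; vanishes at y ∈ {-3}. (2, -3): f_x = 0, f = 0 — SINGULAR.
  x = 3: f_y(3, y) = -2*y - 6; vanishes at y ∈ {-3}. (3, -3): f_x = 3 ≠ 0.
  x = 4: f_y(4, y) = -6*y - 18; vanishes at y ∈ {-3}. (4, -3): f_x = 12 ≠ 0.
Only singular point on the grid: (2, -3).
Classify: substitute x = 2 + u, y = -3 + v and expand: f = u**3 - 2*u*v**2 + v**2.
No constant or linear terms (consistent with a singular point). Quadratic part: v**2. Cubic part: u**3 - 2*u*v**2.
The quadratic part v**2 is a perfect square, so there is a single (double) tangent line v = 0, i.e. y = -3. Restricting the cubic part to that line (v = 0) leaves u**3 ≠ 0, so f is not divisible by v and the branch is v² ≈ -u**3 to lowest order — this is a cusp.
Classification: cusp.


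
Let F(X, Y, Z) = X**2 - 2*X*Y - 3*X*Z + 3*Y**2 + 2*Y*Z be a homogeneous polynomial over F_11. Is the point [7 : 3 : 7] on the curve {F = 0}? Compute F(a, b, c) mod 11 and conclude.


F(7,3,7) ≡ 6 (mod 11); P is NOT on the curve.

Evaluate F(7, 3, 7) term-by-term (mod 11).
  X**2 ↦ 1·49·1·1 = 49
  -2*X*Y ↦ -2·7·3·1 = -42
  -3*X*Z ↦ -3·7·1·7 = -147
  3*Y**2 ↦ 3·1·9·1 = 27
  2*Y*Z ↦ 2·1·3·7 = 42
Sum: F(7, 3, 7) = (49) + (-42) + (-147) + (27) + (42) = -71.
Reducing mod 11: -71 ≡ 6 (mod 11).
Since F(a, b, c) ≡ 6 ≠ 0 (mod 11), P does NOT lie on the curve.


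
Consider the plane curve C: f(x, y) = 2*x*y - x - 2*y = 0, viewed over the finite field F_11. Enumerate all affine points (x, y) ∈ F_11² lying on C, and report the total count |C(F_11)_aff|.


Affine F_11-points: {(0, 0), (2, 1), (3, 9), (4, 8), (5, 2), (6, 5), (7, 7), (8, 10), (9, 4), (10, 3)}; count = 10.

For each of the 121 pairs (x, y) ∈ F_11², evaluate f(x, y) mod 11. Record the zeros.
  x = 0: [0↦0, 1↦9, 2↦7, 3↦5, 4↦3, 5↦1, 6↦10, 7↦8, 8↦6, 9↦4, 10↦2]  zeros at y ∈ {0}
  x = 1: [0↦10, 1↦10, 2↦10, 3↦10, 4↦10, 5↦10, 6↦10, 7↦10, 8↦10, 9↦10, 10↦10]  zeros at y ∈ ∅
  x = 2: [0↦9, 1↦0, 2↦2, 3↦4, 4↦6, 5↦8, 6↦10, 7↦1, 8↦3, 9↦5, 10↦7]  zeros at y ∈ {1}
  x = 3: [0↦8, 1↦1, 2↦5, 3↦9, 4↦2, 5↦6, 6↦10, 7↦3, 8↦7, 9↦0, 10↦4]  zeros at y ∈ {9}
  x = 4: [0↦7, 1↦2, 2↦8, 3↦3, 4↦9, 5↦4, 6↦10, 7↦5, 8↦0, 9↦6, 10↦1]  zeros at y ∈ {8}
  x = 5: [0↦6, 1↦3, 2↦0, 3↦8, 4↦5, 5↦2, 6↦10, 7↦7, 8↦4, 9↦1, 10↦9]  zeros at y ∈ {2}
  x = 6: [0↦5, 1↦4, 2↦3, 3↦2, 4↦1, 5↦0, 6↦10, 7↦9, 8↦8, 9↦7, 10↦6]  zeros at y ∈ {5}
  x = 7: [0↦4, 1↦5, 2↦6, 3↦7, 4↦8, 5↦9, 6↦10, 7↦0, 8↦1, 9↦2, 10↦3]  zeros at y ∈ {7}
  x = 8: [0↦3, 1↦6, 2↦9, 3↦1, 4↦4, 5↦7, 6↦10, 7↦2, 8↦5, 9↦8, 10↦0]  zeros at y ∈ {10}
  x = 9: [0↦2, 1↦7, 2↦1, 3↦6, 4↦0, 5↦5, 6↦10, 7↦4, 8↦9, 9↦3, 10↦8]  zeros at y ∈ {4}
  x = 10: [0↦1, 1↦8, 2↦4, 3↦0, 4↦7, 5↦3, 6↦10, 7↦6, 8↦2, 9↦9, 10↦5]  zeros at y ∈ {3}
Collecting zeros: affine points = {(0, 0), (2, 1), (3, 9), (4, 8), (5, 2), (6, 5), (7, 7), (8, 10), (9, 4), (10, 3)}.
Total count |C(F_11)_aff| = 10.


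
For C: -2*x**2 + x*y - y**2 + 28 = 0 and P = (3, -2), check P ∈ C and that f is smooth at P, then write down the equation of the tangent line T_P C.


Tangent line at P: -14*x + 7*y + 56 = 0.

Step 1: f(3, -2) = 0, so P lies on C.
Step 2: partial derivatives
  f_x(x, y) = -4*x + y, f_y(x, y) = x - 2*y.
  f_x(P) = -14, f_y(P) = 7 (gradient nonzero, so P is smooth).
Step 3: tangent line at P: -14·(x − 3) + 7·(y − -2) = 0.
Expanding: -14*x + 7*y + 56 = 0.


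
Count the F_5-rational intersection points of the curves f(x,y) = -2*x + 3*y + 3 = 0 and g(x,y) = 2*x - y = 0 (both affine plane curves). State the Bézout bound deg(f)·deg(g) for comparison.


Common zeros: {(3, 1)}; count = 1; Bézout bound = 1.

deg(f) = 1, deg(g) = 1, so Bézout bound = 1.
Scan x ∈ F_5. For each x, list the y ∈ F_5 with f(x, y) ≡ 0 and those with g(x, y) ≡ 0 (mod 5); the common zeros in that column are the intersection.
  x = 0: f ≡ 0 at y ∈ {4}; g ≡ 0 at y ∈ {0}; common: ∅.
  x = 1: f ≡ 0 at y ∈ {3}; g ≡ 0 at y ∈ {2}; common: ∅.
  x = 2: f ≡ 0 at y ∈ {2}; g ≡ 0 at y ∈ {4}; common: ∅.
  x = 3: f ≡ 0 at y ∈ {1}; g ≡ 0 at y ∈ {1}; common: {1}.
  x = 4: f ≡ 0 at y ∈ {0}; g ≡ 0 at y ∈ {3}; common: ∅.
Collecting: common zeros = {(3, 1)}, so the count is 1.
Comparison with the Bézout bound: 1 ≤ 1 = deg(f)·deg(g), as expected for curves with no common component (the bound is attained).


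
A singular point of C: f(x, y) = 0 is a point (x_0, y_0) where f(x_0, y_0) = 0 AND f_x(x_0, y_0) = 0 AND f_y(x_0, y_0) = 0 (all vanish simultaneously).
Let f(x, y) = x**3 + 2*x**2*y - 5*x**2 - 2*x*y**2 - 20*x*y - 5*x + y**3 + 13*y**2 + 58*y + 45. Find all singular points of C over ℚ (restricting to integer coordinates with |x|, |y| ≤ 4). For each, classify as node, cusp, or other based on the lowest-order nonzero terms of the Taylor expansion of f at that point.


Singular points: {(3, -2)}; classification: cusp.

Compute partial derivatives:
  f_x = 3*x**2 + 4*x*y - 10*x - 2*y**2 - 20*y - 5.
  f_y = 2*x**2 - 4*x*y - 20*x + 3*y**2 + 26*y + 58.
Scan x_0 ∈ {−4, ..., 4}. For each x_0, f_y(x_0, y) is a polynomial in y; find its integer roots y ∈ {−4, ..., 4}, then test f_x and f at those candidates.
  x = -4: f_y(-4, y) = 3*y**2 + 42*y + 170; no integer root y with |y| ≤ 4.
  x = -3: f_y(-3, y) = 3*y**2 + 38*y + 136; no integer root y with |y| ≤ 4.
  x = -2: f_y(-2, y) = 3*y**2 + 34*y + 106; no integer root y with |y| ≤ 4.
  x = -1: f_y(-1, y) = 3*y**2 + 30*y + 80; no integer root y with |y| ≤ 4.
  x = 0: f_y(0, y) = 3*y**2 + 26*y + 58; no integer root y with |y| ≤ 4.
  x = 1: f_y(1, y) = 3*y**2 + 22*y + 40; vanishes at y ∈ {-4}. (1, -4): f_x = 20 ≠ 0.
  x = 2: f_y(2, y) = 3*y**2 + 18*y + 26; no integer root y with |y| ≤ 4.
  x = 3: f_y(3, y) = 3*y**2 + 14*y + 16; vanishes at y ∈ {-2}. (3, -2): f_x = 0, f = 0 — SINGULAR.
  x = 4: f_y(4, y) = 3*y**2 + 10*y + 10; no integer root y with |y| ≤ 4.
Only singular point on the grid: (3, -2).
Classify: substitute x = 3 + u, y = -2 + v and expand: f = u**3 + 2*u**2*v - 2*u*v**2 + v**3 + v**2.
No constant or linear terms (consistent with a singular point). Quadratic part: v**2. Cubic part: u**3 + 2*u**2*v - 2*u*v**2 + v**3.
The quadratic part v**2 is a perfect square, so there is a single (double) tangent line v = 0, i.e. y = -2. Restricting the cubic part to that line (v = 0) leaves u**3 ≠ 0, so f is not divisible by v and the branch is v² ≈ -u**3 to lowest order — this is a cusp.
Classification: cusp.


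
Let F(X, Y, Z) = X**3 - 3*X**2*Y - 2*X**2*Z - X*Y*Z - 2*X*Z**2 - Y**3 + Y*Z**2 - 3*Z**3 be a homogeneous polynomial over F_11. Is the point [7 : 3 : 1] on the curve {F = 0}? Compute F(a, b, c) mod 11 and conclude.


F(7,3,1) ≡ 6 (mod 11); P is NOT on the curve.

Evaluate F(7, 3, 1) term-by-term (mod 11).
  X**3 ↦ 1·343·1·1 = 343
  -3*X**2*Y ↦ -3·49·3·1 = -441
  -2*X**2*Z ↦ -2·49·1·1 = -98
  -X*Y*Z ↦ -1·7·3·1 = -21
  -2*X*Z**2 ↦ -2·7·1·1 = -14
  -Y**3 ↦ -1·1·27·1 = -27
  Y*Z**2 ↦ 1·1·3·1 = 3
  -3*Z**3 ↦ -3·1·1·1 = -3
Sum: F(7, 3, 1) = (343) + (-441) + (-98) + (-21) + (-14) + (-27) + (3) + (-3) = -258.
Reducing mod 11: -258 ≡ 6 (mod 11).
Since F(a, b, c) ≡ 6 ≠ 0 (mod 11), P does NOT lie on the curve.


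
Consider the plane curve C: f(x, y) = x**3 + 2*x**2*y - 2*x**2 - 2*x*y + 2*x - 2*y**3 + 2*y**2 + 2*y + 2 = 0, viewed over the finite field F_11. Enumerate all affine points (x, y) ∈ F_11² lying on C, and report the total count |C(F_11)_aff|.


Affine F_11-points: {(0, 7), (0, 9), (1, 5), (2, 4), (3, 7), (5, 8), (6, 1), (6, 3), (6, 8), (7, 7), (8, 6), (8, 8), (8, 9), (9, 9)}; count = 14.

For each of the 121 pairs (x, y) ∈ F_11², evaluate f(x, y) mod 11. Record the zeros.
  x = 0: [0↦2, 1↦4, 2↦9, 3↦5, 4↦2, 5↦10, 6↦6, 7↦0, 8↦2, 9↦0, 10↦4]  zeros at y ∈ {7, 9}
  x = 1: [0↦3, 1↦5, 2↦10, 3↦6, 4↦3, 5↦0, 6↦7, 7↦1, 8↦3, 9↦1, 10↦5]  zeros at y ∈ {5}
  x = 2: [0↦6, 1↦1, 2↦10, 3↦10, 4↦0, 5↦1, 6↦1, 7↦10, 8↦5, 9↦7, 10↦4]  zeros at y ∈ {4}
  x = 3: [0↦6, 1↦9, 2↦4, 3↦1, 4↦10, 5↦8, 6↦5, 7↦0, 8↦3, 9↦2, 10↦7]  zeros at y ∈ {7}
  x = 4: [0↦9, 1↦2, 2↦9, 3↦7, 4↦6, 5↦5, 6↦3, 7↦10, 8↦3, 9↦3, 10↦9]  zeros at y ∈ ∅
  x = 5: [0↦10, 1↦8, 2↦9, 3↦1, 4↦5, 5↦9, 6↦1, 7↦2, 8↦0, 9↦5, 10↦5]  zeros at y ∈ {8}
  x = 6: [0↦4, 1↦0, 2↦10, 3↦0, 4↦2, 5↦4, 6↦5, 7↦4, 8↦0, 9↦3, 10↦1]  zeros at y ∈ {1, 3, 8}
  x = 7: [0↦8, 1↦6, 2↦7, 3↦10, 4↦3, 5↦7, 6↦10, 7↦0, 8↦9, 9↦3, 10↦3]  zeros at y ∈ {7}
  x = 8: [0↦6, 1↦10, 2↦6, 3↦4, 4↦3, 5↦2, 6↦0, 7↦7, 8↦0, 9↦0, 10↦6]  zeros at y ∈ {6, 8, 9}
  x = 9: [0↦4, 1↦7, 2↦2, 3↦10, 4↦8, 5↦6, 6↦3, 7↦9, 8↦1, 9↦0, 10↦5]  zeros at y ∈ {9}
  x = 10: [0↦8, 1↦3, 2↦1, 3↦1, 4↦2, 5↦3, 6↦3, 7↦1, 8↦7, 9↦9, 10↦6]  zeros at y ∈ ∅
Collecting zeros: affine points = {(0, 7), (0, 9), (1, 5), (2, 4), (3, 7), (5, 8), (6, 1), (6, 3), (6, 8), (7, 7), (8, 6), (8, 8), (8, 9), (9, 9)}.
Total count |C(F_11)_aff| = 14.


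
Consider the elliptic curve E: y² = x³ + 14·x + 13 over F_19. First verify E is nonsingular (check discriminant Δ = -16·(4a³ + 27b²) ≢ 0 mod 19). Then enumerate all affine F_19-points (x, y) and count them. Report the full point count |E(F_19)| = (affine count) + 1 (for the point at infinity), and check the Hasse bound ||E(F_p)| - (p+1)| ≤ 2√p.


Affine points = {(1, 3), (1, 16), (2, 7), (2, 12), (3, 5), (3, 14), (4, 0), (6, 3), (6, 16), (7, 6), (7, 13), (11, 4), (11, 15), (12, 3), (12, 16), (13, 6), (13, 13), (15, 8), (15, 11), (16, 1), (16, 18), (18, 6), (18, 13)}; affine count = 23; |E(F_19)| = 24.

Discriminant check: Δ ∝ 4a³ + 27b² = 4·14³ + 27·13² = 4·2744 + 27·169 ≡ 16 (mod 19). Nonzero ⇒ E is nonsingular.
For each x ∈ F_19, compute rhs = x³ + 14·x + 13 mod 19, then count y ∈ F_19 with y² ≡ rhs.
  x = 0: rhs = 13, matching y values: none (0 points).
  x = 1: rhs = 9, matching y values: 3, 16 (2 points).
  x = 2: rhs = 11, matching y values: 7, 12 (2 points).
  x = 3: rhs = 6, matching y values: 5, 14 (2 points).
  x = 4: rhs = 0, matching y values: 0 (1 points).
  x = 5: rhs = 18, matching y values: none (0 points).
  x = 6: rhs = 9, matching y values: 3, 16 (2 points).
  x = 7: rhs = 17, matching y values: 6, 13 (2 points).
  x = 8: rhs = 10, matching y values: none (0 points).
  x = 9: rhs = 13, matching y values: none (0 points).
  x = 10: rhs = 13, matching y values: none (0 points).
  x = 11: rhs = 16, matching y values: 4, 15 (2 points).
  x = 12: rhs = 9, matching y values: 3, 16 (2 points).
  x = 13: rhs = 17, matching y values: 6, 13 (2 points).
  x = 14: rhs = 8, matching y values: none (0 points).
  x = 15: rhs = 7, matching y values: 8, 11 (2 points).
  x = 16: rhs = 1, matching y values: 1, 18 (2 points).
  x = 17: rhs = 15, matching y values: none (0 points).
  x = 18: rhs = 17, matching y values: 6, 13 (2 points).
Total affine count: 23.
Full point count |E(F_19)| = 23 + 1 = 24.
Hasse bound: |24 − (19+1)| = |4| = 4 ≤ 2√19 ≈ 8.7178 ✓.


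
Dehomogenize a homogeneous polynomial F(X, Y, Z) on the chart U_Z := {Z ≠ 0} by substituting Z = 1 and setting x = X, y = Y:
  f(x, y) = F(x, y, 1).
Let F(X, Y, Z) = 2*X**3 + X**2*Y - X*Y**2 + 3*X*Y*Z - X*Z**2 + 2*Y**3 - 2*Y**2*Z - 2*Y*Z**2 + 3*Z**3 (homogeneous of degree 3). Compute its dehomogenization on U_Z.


f(x, y) = 2*x**3 + x**2*y - x*y**2 + 3*x*y - x + 2*y**3 - 2*y**2 - 2*y + 3

On U_Z we set Z = 1. Each monomial c·X^i·Y^j·Z^k in F becomes c·x^i·y^j·1^k = c·x^i·y^j.
Substituting Z = 1: F(X, Y, 1) = 2*x**3 + x**2*y - x*y**2 + 3*x*y - x + 2*y**3 - 2*y**2 - 2*y + 3.
Note: deg(f) ≤ deg(F) = 3; strict inequality happens when F is divisible by Z (lost terms).


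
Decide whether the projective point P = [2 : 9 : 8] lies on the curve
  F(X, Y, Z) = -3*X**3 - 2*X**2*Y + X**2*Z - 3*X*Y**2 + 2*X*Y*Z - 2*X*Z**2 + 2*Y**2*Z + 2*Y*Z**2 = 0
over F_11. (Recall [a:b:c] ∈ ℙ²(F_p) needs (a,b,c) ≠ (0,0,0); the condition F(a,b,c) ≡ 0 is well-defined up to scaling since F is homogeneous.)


F(2,9,8) ≡ 5 (mod 11); P is NOT on the curve.

Evaluate F(2, 9, 8) term-by-term (mod 11).
  -3*X**3 ↦ -3·8·1·1 = -24
  -2*X**2*Y ↦ -2·4·9·1 = -72
  X**2*Z ↦ 1·4·1·8 = 32
  -3*X*Y**2 ↦ -3·2·81·1 = -486
  2*X*Y*Z ↦ 2·2·9·8 = 288
  -2*X*Z**2 ↦ -2·2·1·64 = -256
  2*Y**2*Z ↦ 2·1·81·8 = 1296
  2*Y*Z**2 ↦ 2·1·9·64 = 1152
Sum: F(2, 9, 8) = (-24) + (-72) + (32) + (-486) + (288) + (-256) + (1296) + (1152) = 1930.
Reducing mod 11: 1930 ≡ 5 (mod 11).
Since F(a, b, c) ≡ 5 ≠ 0 (mod 11), P does NOT lie on the curve.


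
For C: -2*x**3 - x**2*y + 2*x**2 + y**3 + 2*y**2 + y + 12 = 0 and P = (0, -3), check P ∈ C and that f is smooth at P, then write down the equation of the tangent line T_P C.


Tangent line at P: 16*y + 48 = 0.

Step 1: f(0, -3) = 0, so P lies on C.
Step 2: partial derivatives
  f_x(x, y) = -6*x**2 - 2*x*y + 4*x, f_y(x, y) = -x**2 + 3*y**2 + 4*y + 1.
  f_x(P) = 0, f_y(P) = 16 (gradient nonzero, so P is smooth).
Step 3: tangent line at P: 0·(x − 0) + 16·(y − -3) = 0.
Expanding: 16*y + 48 = 0.


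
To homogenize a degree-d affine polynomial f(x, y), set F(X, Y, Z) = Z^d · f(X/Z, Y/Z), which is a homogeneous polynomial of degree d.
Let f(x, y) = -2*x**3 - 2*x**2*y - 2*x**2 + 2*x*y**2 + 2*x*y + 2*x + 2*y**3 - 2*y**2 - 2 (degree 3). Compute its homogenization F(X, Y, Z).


F(X, Y, Z) = -2*X**3 - 2*X**2*Y - 2*X**2*Z + 2*X*Y**2 + 2*X*Y*Z + 2*X*Z**2 + 2*Y**3 - 2*Y**2*Z - 2*Z**3

deg(f) = 3.
Substitute x = X/Z, y = Y/Z into f, then multiply by Z^3.
  monomial -2·x^3·y^0 ↦ -2·X^3·Y^0·Z^0.
  monomial -2·x^2·y^1 ↦ -2·X^2·Y^1·Z^0.
  monomial -2·x^2·y^0 ↦ -2·X^2·Y^0·Z^1.
  monomial 2·x^1·y^2 ↦ 2·X^1·Y^2·Z^0.
  monomial 2·x^1·y^1 ↦ 2·X^1·Y^1·Z^1.
  monomial 2·x^1·y^0 ↦ 2·X^1·Y^0·Z^2.
  monomial 2·x^0·y^3 ↦ 2·X^0·Y^3·Z^0.
  monomial -2·x^0·y^2 ↦ -2·X^0·Y^2·Z^1.
  monomial -2·x^0·y^0 ↦ -2·X^0·Y^0·Z^3.
Collecting: F(X, Y, Z) = -2*X**3 - 2*X**2*Y - 2*X**2*Z + 2*X*Y**2 + 2*X*Y*Z + 2*X*Z**2 + 2*Y**3 - 2*Y**2*Z - 2*Z**3.


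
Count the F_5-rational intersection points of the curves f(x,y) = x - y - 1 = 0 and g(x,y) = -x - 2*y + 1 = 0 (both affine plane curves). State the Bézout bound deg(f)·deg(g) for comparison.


Common zeros: {(1, 0)}; count = 1; Bézout bound = 1.

deg(f) = 1, deg(g) = 1, so Bézout bound = 1.
Scan x ∈ F_5. For each x, list the y ∈ F_5 with f(x, y) ≡ 0 and those with g(x, y) ≡ 0 (mod 5); the common zeros in that column are the intersection.
  x = 0: f ≡ 0 at y ∈ {4}; g ≡ 0 at y ∈ {3}; common: ∅.
  x = 1: f ≡ 0 at y ∈ {0}; g ≡ 0 at y ∈ {0}; common: {0}.
  x = 2: f ≡ 0 at y ∈ {1}; g ≡ 0 at y ∈ {2}; common: ∅.
  x = 3: f ≡ 0 at y ∈ {2}; g ≡ 0 at y ∈ {4}; common: ∅.
  x = 4: f ≡ 0 at y ∈ {3}; g ≡ 0 at y ∈ {1}; common: ∅.
Collecting: common zeros = {(1, 0)}, so the count is 1.
Comparison with the Bézout bound: 1 ≤ 1 = deg(f)·deg(g), as expected for curves with no common component (the bound is attained).


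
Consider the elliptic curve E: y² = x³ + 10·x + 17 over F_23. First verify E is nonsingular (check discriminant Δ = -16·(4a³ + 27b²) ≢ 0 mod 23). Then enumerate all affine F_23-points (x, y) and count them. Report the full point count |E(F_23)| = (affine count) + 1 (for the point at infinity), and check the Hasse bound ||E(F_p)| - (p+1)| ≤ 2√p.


Affine points = {(4, 11), (4, 12), (5, 10), (5, 13), (7, 4), (7, 19), (9, 10), (9, 13), (10, 6), (10, 17), (11, 3), (11, 20), (12, 5), (12, 18), (14, 7), (14, 16), (15, 0), (16, 8), (16, 15), (18, 7), (18, 16), (20, 11), (20, 12), (21, 9), (21, 14), (22, 11), (22, 12)}; affine count = 27; |E(F_23)| = 28.

Discriminant check: Δ ∝ 4a³ + 27b² = 4·10³ + 27·17² = 4·1000 + 27·289 ≡ 4 (mod 23). Nonzero ⇒ E is nonsingular.
For each x ∈ F_23, compute rhs = x³ + 10·x + 17 mod 23, then count y ∈ F_23 with y² ≡ rhs.
  x = 0: rhs = 17, matching y values: none (0 points).
  x = 1: rhs = 5, matching y values: none (0 points).
  x = 2: rhs = 22, matching y values: none (0 points).
  x = 3: rhs = 5, matching y values: none (0 points).
  x = 4: rhs = 6, matching y values: 11, 12 (2 points).
  x = 5: rhs = 8, matching y values: 10, 13 (2 points).
  x = 6: rhs = 17, matching y values: none (0 points).
  x = 7: rhs = 16, matching y values: 4, 19 (2 points).
  x = 8: rhs = 11, matching y values: none (0 points).
  x = 9: rhs = 8, matching y values: 10, 13 (2 points).
  x = 10: rhs = 13, matching y values: 6, 17 (2 points).
  x = 11: rhs = 9, matching y values: 3, 20 (2 points).
  x = 12: rhs = 2, matching y values: 5, 18 (2 points).
  x = 13: rhs = 21, matching y values: none (0 points).
  x = 14: rhs = 3, matching y values: 7, 16 (2 points).
  x = 15: rhs = 0, matching y values: 0 (1 points).
  x = 16: rhs = 18, matching y values: 8, 15 (2 points).
  x = 17: rhs = 17, matching y values: none (0 points).
  x = 18: rhs = 3, matching y values: 7, 16 (2 points).
  x = 19: rhs = 5, matching y values: none (0 points).
  x = 20: rhs = 6, matching y values: 11, 12 (2 points).
  x = 21: rhs = 12, matching y values: 9, 14 (2 points).
  x = 22: rhs = 6, matching y values: 11, 12 (2 points).
Total affine count: 27.
Full point count |E(F_23)| = 27 + 1 = 28.
Hasse bound: |28 − (23+1)| = |4| = 4 ≤ 2√23 ≈ 9.5917 ✓.


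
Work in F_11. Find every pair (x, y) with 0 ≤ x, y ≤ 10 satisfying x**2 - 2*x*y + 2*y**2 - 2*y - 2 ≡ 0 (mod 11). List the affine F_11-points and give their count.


Affine F_11-points: {(0, 4), (0, 8), (2, 5), (2, 9), (5, 8), (5, 9), (6, 1), (6, 6), (7, 1), (7, 7), (8, 4), (8, 5)}; count = 12.

For each of the 121 pairs (x, y) ∈ F_11², evaluate f(x, y) mod 11. Record the zeros.
  x = 0: [0↦9, 1↦9, 2↦2, 3↦10, 4↦0, 5↦5, 6↦3, 7↦5, 8↦0, 9↦10, 10↦2]  zeros at y ∈ {4, 8}
  x = 1: [0↦10, 1↦8, 2↦10, 3↦5, 4↦4, 5↦7, 6↦3, 7↦3, 8↦7, 9↦4, 10↦5]  zeros at y ∈ ∅
  x = 2: [0↦2, 1↦9, 2↦9, 3↦2, 4↦10, 5↦0, 6↦5, 7↦3, 8↦5, 9↦0, 10↦10]  zeros at y ∈ {5, 9}
  x = 3: [0↦7, 1↦1, 2↦10, 3↦1, 4↦7, 5↦6, 6↦9, 7↦5, 8↦5, 9↦9, 10↦6]  zeros at y ∈ ∅
  x = 4: [0↦3, 1↦6, 2↦2, 3↦2, 4↦6, 5↦3, 6↦4, 7↦9, 8↦7, 9↦9, 10↦4]  zeros at y ∈ ∅
  x = 5: [0↦1, 1↦2, 2↦7, 3↦5, 4↦7, 5↦2, 6↦1, 7↦4, 8↦0, 9↦0, 10↦4]  zeros at y ∈ {8, 9}
  x = 6: [0↦1, 1↦0, 2↦3, 3↦10, 4↦10, 5↦3, 6↦0, 7↦1, 8↦6, 9↦4, 10↦6]  zeros at y ∈ {1, 6}
  x = 7: [0↦3, 1↦0, 2↦1, 3↦6, 4↦4, 5↦6, 6↦1, 7↦0, 8↦3, 9↦10, 10↦10]  zeros at y ∈ {1, 7}
  x = 8: [0↦7, 1↦2, 2↦1, 3↦4, 4↦0, 5↦0, 6↦4, 7↦1, 8↦2, 9↦7, 10↦5]  zeros at y ∈ {4, 5}
  x = 9: [0↦2, 1↦6, 2↦3, 3↦4, 4↦9, 5↦7, 6↦9, 7↦4, 8↦3, 9↦6, 10↦2]  zeros at y ∈ ∅
  x = 10: [0↦10, 1↦1, 2↦7, 3↦6, 4↦9, 5↦5, 6↦5, 7↦9, 8↦6, 9↦7, 10↦1]  zeros at y ∈ ∅
Collecting zeros: affine points = {(0, 4), (0, 8), (2, 5), (2, 9), (5, 8), (5, 9), (6, 1), (6, 6), (7, 1), (7, 7), (8, 4), (8, 5)}.
Total count |C(F_11)_aff| = 12.


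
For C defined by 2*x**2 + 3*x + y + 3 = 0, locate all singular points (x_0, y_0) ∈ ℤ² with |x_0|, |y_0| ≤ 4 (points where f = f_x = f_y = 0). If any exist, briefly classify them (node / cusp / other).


No singular points in the scanned grid; C is smooth there.

Compute partial derivatives:
  f_x = 4*x + 3.
  f_y = 1.
f_y = 1 is a nonzero constant, so f_y never vanishes: no point (x, y) can satisfy f = f_x = f_y = 0. In particular no (x, y) ∈ {−4, ..., 4}² is singular; the curve is smooth.


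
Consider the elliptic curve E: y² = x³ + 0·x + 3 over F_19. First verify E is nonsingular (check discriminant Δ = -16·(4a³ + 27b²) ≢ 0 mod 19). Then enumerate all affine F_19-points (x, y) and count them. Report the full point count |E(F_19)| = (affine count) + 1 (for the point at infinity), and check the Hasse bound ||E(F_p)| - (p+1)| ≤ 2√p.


Affine points = {(1, 2), (1, 17), (2, 7), (2, 12), (3, 7), (3, 12), (7, 2), (7, 17), (11, 2), (11, 17), (14, 7), (14, 12)}; affine count = 12; |E(F_19)| = 13.

Discriminant check: Δ ∝ 4a³ + 27b² = 4·0³ + 27·3² = 4·0 + 27·9 ≡ 15 (mod 19). Nonzero ⇒ E is nonsingular.
For each x ∈ F_19, compute rhs = x³ + 0·x + 3 mod 19, then count y ∈ F_19 with y² ≡ rhs.
  x = 0: rhs = 3, matching y values: none (0 points).
  x = 1: rhs = 4, matching y values: 2, 17 (2 points).
  x = 2: rhs = 11, matching y values: 7, 12 (2 points).
  x = 3: rhs = 11, matching y values: 7, 12 (2 points).
  x = 4: rhs = 10, matching y values: none (0 points).
  x = 5: rhs = 14, matching y values: none (0 points).
  x = 6: rhs = 10, matching y values: none (0 points).
  x = 7: rhs = 4, matching y values: 2, 17 (2 points).
  x = 8: rhs = 2, matching y values: none (0 points).
  x = 9: rhs = 10, matching y values: none (0 points).
  x = 10: rhs = 15, matching y values: none (0 points).
  x = 11: rhs = 4, matching y values: 2, 17 (2 points).
  x = 12: rhs = 2, matching y values: none (0 points).
  x = 13: rhs = 15, matching y values: none (0 points).
  x = 14: rhs = 11, matching y values: 7, 12 (2 points).
  x = 15: rhs = 15, matching y values: none (0 points).
  x = 16: rhs = 14, matching y values: none (0 points).
  x = 17: rhs = 14, matching y values: none (0 points).
  x = 18: rhs = 2, matching y values: none (0 points).
Total affine count: 12.
Full point count |E(F_19)| = 12 + 1 = 13.
Hasse bound: |13 − (19+1)| = |-7| = 7 ≤ 2√19 ≈ 8.7178 ✓.


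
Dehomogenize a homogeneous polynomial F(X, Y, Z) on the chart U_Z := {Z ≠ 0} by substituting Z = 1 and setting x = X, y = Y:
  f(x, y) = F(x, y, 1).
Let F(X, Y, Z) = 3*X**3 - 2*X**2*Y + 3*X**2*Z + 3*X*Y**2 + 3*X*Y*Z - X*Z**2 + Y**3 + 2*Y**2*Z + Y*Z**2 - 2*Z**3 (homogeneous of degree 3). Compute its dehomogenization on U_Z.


f(x, y) = 3*x**3 - 2*x**2*y + 3*x**2 + 3*x*y**2 + 3*x*y - x + y**3 + 2*y**2 + y - 2

On U_Z we set Z = 1. Each monomial c·X^i·Y^j·Z^k in F becomes c·x^i·y^j·1^k = c·x^i·y^j.
Substituting Z = 1: F(X, Y, 1) = 3*x**3 - 2*x**2*y + 3*x**2 + 3*x*y**2 + 3*x*y - x + y**3 + 2*y**2 + y - 2.
Note: deg(f) ≤ deg(F) = 3; strict inequality happens when F is divisible by Z (lost terms).


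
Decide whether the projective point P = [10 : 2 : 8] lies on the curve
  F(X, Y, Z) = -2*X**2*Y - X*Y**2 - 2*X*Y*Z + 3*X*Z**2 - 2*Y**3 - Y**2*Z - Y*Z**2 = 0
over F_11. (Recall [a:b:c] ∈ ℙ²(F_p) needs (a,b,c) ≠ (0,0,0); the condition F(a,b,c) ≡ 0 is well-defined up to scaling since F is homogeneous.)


F(10,2,8) ≡ 5 (mod 11); P is NOT on the curve.

Evaluate F(10, 2, 8) term-by-term (mod 11).
  -2*X**2*Y ↦ -2·100·2·1 = -400
  -X*Y**2 ↦ -1·10·4·1 = -40
  -2*X*Y*Z ↦ -2·10·2·8 = -320
  3*X*Z**2 ↦ 3·10·1·64 = 1920
  -2*Y**3 ↦ -2·1·8·1 = -16
  -Y**2*Z ↦ -1·1·4·8 = -32
  -Y*Z**2 ↦ -1·1·2·64 = -128
Sum: F(10, 2, 8) = (-400) + (-40) + (-320) + (1920) + (-16) + (-32) + (-128) = 984.
Reducing mod 11: 984 ≡ 5 (mod 11).
Since F(a, b, c) ≡ 5 ≠ 0 (mod 11), P does NOT lie on the curve.


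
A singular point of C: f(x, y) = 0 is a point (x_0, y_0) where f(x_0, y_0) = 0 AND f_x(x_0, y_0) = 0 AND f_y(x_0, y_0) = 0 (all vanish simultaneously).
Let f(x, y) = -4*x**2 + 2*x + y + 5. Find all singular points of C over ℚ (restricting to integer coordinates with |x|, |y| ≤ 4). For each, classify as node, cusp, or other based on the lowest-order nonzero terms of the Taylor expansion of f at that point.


No singular points in the scanned grid; C is smooth there.

Compute partial derivatives:
  f_x = 2 - 8*x.
  f_y = 1.
f_y = 1 is a nonzero constant, so f_y never vanishes: no point (x, y) can satisfy f = f_x = f_y = 0. In particular no (x, y) ∈ {−4, ..., 4}² is singular; the curve is smooth.


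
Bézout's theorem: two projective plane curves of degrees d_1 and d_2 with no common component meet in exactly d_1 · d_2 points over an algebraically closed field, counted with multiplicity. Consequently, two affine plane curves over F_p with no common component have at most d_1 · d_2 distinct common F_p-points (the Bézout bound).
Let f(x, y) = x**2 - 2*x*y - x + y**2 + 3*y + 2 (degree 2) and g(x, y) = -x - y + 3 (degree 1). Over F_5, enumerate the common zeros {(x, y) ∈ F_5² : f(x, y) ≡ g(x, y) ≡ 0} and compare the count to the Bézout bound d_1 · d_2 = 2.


Common zeros: {(0, 3), (4, 4)}; count = 2; Bézout bound = 2.

deg(f) = 2, deg(g) = 1, so Bézout bound = 2.
Scan x ∈ F_5. For each x, list the y ∈ F_5 with f(x, y) ≡ 0 and those with g(x, y) ≡ 0 (mod 5); the common zeros in that column are the intersection.
  x = 0: f ≡ 0 at y ∈ {3, 4}; g ≡ 0 at y ∈ {3}; common: {3}.
  x = 1: f ≡ 0 at y ∈ ∅; g ≡ 0 at y ∈ {2}; common: ∅.
  x = 2: f ≡ 0 at y ∈ {3}; g ≡ 0 at y ∈ {1}; common: ∅.
  x = 3: f ≡ 0 at y ∈ ∅; g ≡ 0 at y ∈ {0}; common: ∅.
  x = 4: f ≡ 0 at y ∈ {1, 4}; g ≡ 0 at y ∈ {4}; common: {4}.
Collecting: common zeros = {(0, 3), (4, 4)}, so the count is 2.
Comparison with the Bézout bound: 2 ≤ 2 = deg(f)·deg(g), as expected for curves with no common component (the bound is attained).


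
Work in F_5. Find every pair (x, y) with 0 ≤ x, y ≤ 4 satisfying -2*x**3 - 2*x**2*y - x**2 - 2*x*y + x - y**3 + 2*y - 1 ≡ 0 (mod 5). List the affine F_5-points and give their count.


Affine F_5-points: {(0, 1), (0, 2), (1, 2), (1, 4), (2, 1), (4, 1), (4, 2)}; count = 7.

For each of the 25 pairs (x, y) ∈ F_5², evaluate f(x, y) mod 5. Record the zeros.
  x = 0: [0↦4, 1↦0, 2↦0, 3↦3, 4↦3]  zeros at y ∈ {1, 2}
  x = 1: [0↦2, 1↦4, 2↦0, 3↦4, 4↦0]  zeros at y ∈ {2, 4}
  x = 2: [0↦1, 1↦0, 2↦3, 3↦4, 4↦2]  zeros at y ∈ {1}
  x = 3: [0↦4, 1↦1, 2↦2, 3↦1, 4↦2]  zeros at y ∈ ∅
  x = 4: [0↦4, 1↦0, 2↦0, 3↦3, 4↦3]  zeros at y ∈ {1, 2}
Collecting zeros: affine points = {(0, 1), (0, 2), (1, 2), (1, 4), (2, 1), (4, 1), (4, 2)}.
Total count |C(F_5)_aff| = 7.


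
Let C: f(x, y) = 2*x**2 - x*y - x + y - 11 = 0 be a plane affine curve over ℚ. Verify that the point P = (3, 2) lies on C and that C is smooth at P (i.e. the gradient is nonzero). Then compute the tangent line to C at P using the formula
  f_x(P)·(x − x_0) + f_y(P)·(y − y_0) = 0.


Tangent line at P: 9*x - 2*y - 23 = 0.

Step 1: f(3, 2) = 0, so P lies on C.
Step 2: partial derivatives
  f_x(x, y) = 4*x - y - 1, f_y(x, y) = 1 - x.
  f_x(P) = 9, f_y(P) = -2 (gradient nonzero, so P is smooth).
Step 3: tangent line at P: 9·(x − 3) + -2·(y − 2) = 0.
Expanding: 9*x - 2*y - 23 = 0.


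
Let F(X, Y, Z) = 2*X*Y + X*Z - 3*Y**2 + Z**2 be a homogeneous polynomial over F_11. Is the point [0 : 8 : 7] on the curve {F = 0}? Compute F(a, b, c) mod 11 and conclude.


F(0,8,7) ≡ 0 (mod 11); P is on the curve.

Evaluate F(0, 8, 7) term-by-term (mod 11).
  2*X*Y ↦ 2·0·8·1 = 0
  X*Z ↦ 1·0·1·7 = 0
  -3*Y**2 ↦ -3·1·64·1 = -192
  Z**2 ↦ 1·1·1·49 = 49
Sum: F(0, 8, 7) = (0) + (0) + (-192) + (49) = -143.
Reducing mod 11: -143 ≡ 0 (mod 11).
Since F(a, b, c) ≡ 0 (mod 11), P lies on the curve.


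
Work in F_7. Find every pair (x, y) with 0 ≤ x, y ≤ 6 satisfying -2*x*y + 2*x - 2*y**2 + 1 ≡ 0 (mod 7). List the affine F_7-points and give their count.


Affine F_7-points: {(0, 2), (0, 5), (1, 3), (2, 6), (3, 0), (3, 4)}; count = 6.

For each of the 49 pairs (x, y) ∈ F_7², evaluate f(x, y) mod 7. Record the zeros.
  x = 0: [0↦1, 1↦6, 2↦0, 3↦4, 4↦4, 5↦0, 6↦6]  zeros at y ∈ {2, 5}
  x = 1: [0↦3, 1↦6, 2↦5, 3↦0, 4↦5, 5↦6, 6↦3]  zeros at y ∈ {3}
  x = 2: [0↦5, 1↦6, 2↦3, 3↦3, 4↦6, 5↦5, 6↦0]  zeros at y ∈ {6}
  x = 3: [0↦0, 1↦6, 2↦1, 3↦6, 4↦0, 5↦4, 6↦4]  zeros at y ∈ {0, 4}
  x = 4: [0↦2, 1↦6, 2↦6, 3↦2, 4↦1, 5↦3, 6↦1]  zeros at y ∈ ∅
  x = 5: [0↦4, 1↦6, 2↦4, 3↦5, 4↦2, 5↦2, 6↦5]  zeros at y ∈ ∅
  x = 6: [0↦6, 1↦6, 2↦2, 3↦1, 4↦3, 5↦1, 6↦2]  zeros at y ∈ ∅
Collecting zeros: affine points = {(0, 2), (0, 5), (1, 3), (2, 6), (3, 0), (3, 4)}.
Total count |C(F_7)_aff| = 6.


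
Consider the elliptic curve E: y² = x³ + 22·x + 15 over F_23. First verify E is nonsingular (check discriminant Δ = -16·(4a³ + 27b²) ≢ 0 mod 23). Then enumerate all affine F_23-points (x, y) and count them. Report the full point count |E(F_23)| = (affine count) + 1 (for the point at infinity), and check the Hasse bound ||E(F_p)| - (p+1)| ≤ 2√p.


Affine points = {(3, 4), (3, 19), (4, 11), (4, 12), (6, 8), (6, 15), (7, 11), (7, 12), (8, 6), (8, 17), (10, 4), (10, 19), (11, 1), (11, 22), (12, 11), (12, 12), (14, 10), (14, 13), (16, 1), (16, 22), (17, 9), (17, 14), (19, 1), (19, 22), (21, 3), (21, 20)}; affine count = 26; |E(F_23)| = 27.

Discriminant check: Δ ∝ 4a³ + 27b² = 4·22³ + 27·15² = 4·10648 + 27·225 ≡ 22 (mod 23). Nonzero ⇒ E is nonsingular.
For each x ∈ F_23, compute rhs = x³ + 22·x + 15 mod 23, then count y ∈ F_23 with y² ≡ rhs.
  x = 0: rhs = 15, matching y values: none (0 points).
  x = 1: rhs = 15, matching y values: none (0 points).
  x = 2: rhs = 21, matching y values: none (0 points).
  x = 3: rhs = 16, matching y values: 4, 19 (2 points).
  x = 4: rhs = 6, matching y values: 11, 12 (2 points).
  x = 5: rhs = 20, matching y values: none (0 points).
  x = 6: rhs = 18, matching y values: 8, 15 (2 points).
  x = 7: rhs = 6, matching y values: 11, 12 (2 points).
  x = 8: rhs = 13, matching y values: 6, 17 (2 points).
  x = 9: rhs = 22, matching y values: none (0 points).
  x = 10: rhs = 16, matching y values: 4, 19 (2 points).
  x = 11: rhs = 1, matching y values: 1, 22 (2 points).
  x = 12: rhs = 6, matching y values: 11, 12 (2 points).
  x = 13: rhs = 14, matching y values: none (0 points).
  x = 14: rhs = 8, matching y values: 10, 13 (2 points).
  x = 15: rhs = 17, matching y values: none (0 points).
  x = 16: rhs = 1, matching y values: 1, 22 (2 points).
  x = 17: rhs = 12, matching y values: 9, 14 (2 points).
  x = 18: rhs = 10, matching y values: none (0 points).
  x = 19: rhs = 1, matching y values: 1, 22 (2 points).
  x = 20: rhs = 14, matching y values: none (0 points).
  x = 21: rhs = 9, matching y values: 3, 20 (2 points).
  x = 22: rhs = 15, matching y values: none (0 points).
Total affine count: 26.
Full point count |E(F_23)| = 26 + 1 = 27.
Hasse bound: |27 − (23+1)| = |3| = 3 ≤ 2√23 ≈ 9.5917 ✓.


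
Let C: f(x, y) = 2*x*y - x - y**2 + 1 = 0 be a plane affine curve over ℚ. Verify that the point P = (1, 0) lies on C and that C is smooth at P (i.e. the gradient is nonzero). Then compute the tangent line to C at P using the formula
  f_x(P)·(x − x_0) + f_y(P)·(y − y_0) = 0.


Tangent line at P: -x + 2*y + 1 = 0.

Step 1: f(1, 0) = 0, so P lies on C.
Step 2: partial derivatives
  f_x(x, y) = 2*y - 1, f_y(x, y) = 2*x - 2*y.
  f_x(P) = -1, f_y(P) = 2 (gradient nonzero, so P is smooth).
Step 3: tangent line at P: -1·(x − 1) + 2·(y − 0) = 0.
Expanding: -x + 2*y + 1 = 0.


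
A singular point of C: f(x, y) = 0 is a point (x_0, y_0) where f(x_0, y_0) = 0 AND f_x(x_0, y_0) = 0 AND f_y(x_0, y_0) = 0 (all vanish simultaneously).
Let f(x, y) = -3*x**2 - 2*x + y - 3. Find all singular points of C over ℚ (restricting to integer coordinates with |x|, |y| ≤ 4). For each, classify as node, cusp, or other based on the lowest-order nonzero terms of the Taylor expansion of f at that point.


No singular points in the scanned grid; C is smooth there.

Compute partial derivatives:
  f_x = -6*x - 2.
  f_y = 1.
f_y = 1 is a nonzero constant, so f_y never vanishes: no point (x, y) can satisfy f = f_x = f_y = 0. In particular no (x, y) ∈ {−4, ..., 4}² is singular; the curve is smooth.


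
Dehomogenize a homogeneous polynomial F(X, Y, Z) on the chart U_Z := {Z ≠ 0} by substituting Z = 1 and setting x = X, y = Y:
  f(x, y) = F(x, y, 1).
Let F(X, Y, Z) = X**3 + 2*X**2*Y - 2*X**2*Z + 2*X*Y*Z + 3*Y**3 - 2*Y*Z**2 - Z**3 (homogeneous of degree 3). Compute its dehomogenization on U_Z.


f(x, y) = x**3 + 2*x**2*y - 2*x**2 + 2*x*y + 3*y**3 - 2*y - 1

On U_Z we set Z = 1. Each monomial c·X^i·Y^j·Z^k in F becomes c·x^i·y^j·1^k = c·x^i·y^j.
Substituting Z = 1: F(X, Y, 1) = x**3 + 2*x**2*y - 2*x**2 + 2*x*y + 3*y**3 - 2*y - 1.
Note: deg(f) ≤ deg(F) = 3; strict inequality happens when F is divisible by Z (lost terms).


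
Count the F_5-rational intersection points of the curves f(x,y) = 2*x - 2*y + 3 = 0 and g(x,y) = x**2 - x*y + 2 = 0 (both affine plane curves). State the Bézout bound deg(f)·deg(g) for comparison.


Common zeros: {(3, 2)}; count = 1; Bézout bound = 2.

deg(f) = 1, deg(g) = 2, so Bézout bound = 2.
Scan x ∈ F_5. For each x, list the y ∈ F_5 with f(x, y) ≡ 0 and those with g(x, y) ≡ 0 (mod 5); the common zeros in that column are the intersection.
  x = 0: f ≡ 0 at y ∈ {4}; g ≡ 0 at y ∈ ∅; common: ∅.
  x = 1: f ≡ 0 at y ∈ {0}; g ≡ 0 at y ∈ {3}; common: ∅.
  x = 2: f ≡ 0 at y ∈ {1}; g ≡ 0 at y ∈ {3}; common: ∅.
  x = 3: f ≡ 0 at y ∈ {2}; g ≡ 0 at y ∈ {2}; common: {2}.
  x = 4: f ≡ 0 at y ∈ {3}; g ≡ 0 at y ∈ {2}; common: ∅.
Collecting: common zeros = {(3, 2)}, so the count is 1.
Comparison with the Bézout bound: 1 ≤ 2 = deg(f)·deg(g), as expected for curves with no common component (the affine F_5-count falls short of the bound because intersections may lie at infinity, over extension fields, or carry multiplicity).
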